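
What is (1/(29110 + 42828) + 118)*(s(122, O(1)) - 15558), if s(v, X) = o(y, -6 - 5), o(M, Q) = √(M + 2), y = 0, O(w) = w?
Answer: -66033480615/35969 + 8488685*√2/71938 ≈ -1.8357e+6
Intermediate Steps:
o(M, Q) = √(2 + M)
s(v, X) = √2 (s(v, X) = √(2 + 0) = √2)
(1/(29110 + 42828) + 118)*(s(122, O(1)) - 15558) = (1/(29110 + 42828) + 118)*(√2 - 15558) = (1/71938 + 118)*(-15558 + √2) = 8488685*(-15558 + √2)/71938 = -66033480615/35969 + 8488685*√2/71938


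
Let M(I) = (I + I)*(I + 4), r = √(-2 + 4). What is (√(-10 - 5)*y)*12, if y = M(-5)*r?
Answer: 120*I*√30 ≈ 657.27*I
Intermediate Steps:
r = √2 ≈ 1.4142
M(I) = 2*I*(4 + I) (M(I) = (2*I)*(4 + I) = 2*I*(4 + I))
y = 10*√2 (y = (2*(-5)*(4 - 5))*√2 = (2*(-5)*(-1))*√2 = 10*√2 ≈ 14.142)
(√(-10 - 5)*y)*12 = (√(-10 - 5)*(10*√2))*12 = (√(-15)*(10*√2))*12 = ((I*√15)*(10*√2))*12 = (10*I*√30)*12 = 120*I*√30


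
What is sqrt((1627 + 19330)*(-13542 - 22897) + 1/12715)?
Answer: 2*I*sqrt(30865143549811990)/12715 ≈ 27634.0*I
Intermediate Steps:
sqrt((1627 + 19330)*(-13542 - 22897) + 1/12715) = sqrt(20957*(-36439) + 1/12715) = sqrt(-763652123 + 1/12715) = sqrt(-9709836743944/12715) = 2*I*sqrt(30865143549811990)/12715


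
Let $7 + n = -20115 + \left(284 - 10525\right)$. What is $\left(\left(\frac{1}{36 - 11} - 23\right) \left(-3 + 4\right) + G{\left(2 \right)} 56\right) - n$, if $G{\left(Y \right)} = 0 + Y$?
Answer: $\frac{761301}{25} \approx 30452.0$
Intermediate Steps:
$G{\left(Y \right)} = Y$
$n = -30363$ ($n = -7 + \left(-20115 + \left(284 - 10525\right)\right) = -7 - 30356 = -30363$)
$\left(\left(\frac{1}{36 - 11} - 23\right) \left(-3 + 4\right) + G{\left(2 \right)} 56\right) - n = \left(\left(\frac{1}{36 - 11} - 23\right) \left(-3 + 4\right) + 2 \cdot 56\right) - -30363 = \left(\left(\frac{1}{25} - 23\right) 1 + 112\right) + 30363 = \left(\left(- \frac{574}{25}\right) 1 + 112\right) + 30363 = \left(- \frac{574}{25} + 112\right) + 30363 = \frac{2226}{25} + 30363 = \frac{761301}{25}$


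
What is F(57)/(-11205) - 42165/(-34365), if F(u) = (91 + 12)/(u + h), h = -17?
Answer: 1259654227/1026826200 ≈ 1.2267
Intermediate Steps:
F(u) = 103/(-17 + u) (F(u) = (91 + 12)/(u - 17) = 103/(-17 + u))
F(57)/(-11205) - 42165/(-34365) = (103/(-17 + 57))/(-11205) - 42165/(-34365) = (103/40)*(-1/11205) - 42165*(-1/34365) = (103*(1/40))*(-1/11205) + 2811/2291 = (103/40)*(-1/11205) + 2811/2291 = -103/448200 + 2811/2291 = 1259654227/1026826200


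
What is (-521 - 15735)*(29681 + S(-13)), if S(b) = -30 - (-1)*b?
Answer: -481795328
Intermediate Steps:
S(b) = -30 + b
(-521 - 15735)*(29681 + S(-13)) = (-521 - 15735)*(29681 + (-30 - 13)) = -16256*(29681 - 43) = -16256*29638 = -481795328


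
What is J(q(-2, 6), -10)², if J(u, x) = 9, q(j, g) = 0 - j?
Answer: 81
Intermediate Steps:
q(j, g) = -j
J(q(-2, 6), -10)² = 9² = 81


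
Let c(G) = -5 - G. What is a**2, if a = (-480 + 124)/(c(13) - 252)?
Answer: 31684/18225 ≈ 1.7385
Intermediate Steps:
a = 178/135 (a = (-480 + 124)/((-5 - 1*13) - 252) = -356/((-5 - 13) - 252) = -356/(-18 - 252) = -356/(-270) = -356*(-1/270) = 178/135 ≈ 1.3185)
a**2 = (178/135)**2 = 31684/18225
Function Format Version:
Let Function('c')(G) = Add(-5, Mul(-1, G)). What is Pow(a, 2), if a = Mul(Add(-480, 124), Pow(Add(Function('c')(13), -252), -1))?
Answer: Rational(31684, 18225) ≈ 1.7385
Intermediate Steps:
a = Rational(178, 135) (a = Mul(Add(-480, 124), Pow(Add(Add(-5, Mul(-1, 13)), -252), -1)) = Mul(-356, Pow(Add(Add(-5, -13), -252), -1)) = Mul(-356, Pow(Add(-18, -252), -1)) = Mul(-356, Pow(-270, -1)) = Mul(-356, Rational(-1, 270)) = Rational(178, 135) ≈ 1.3185)
Pow(a, 2) = Pow(Rational(178, 135), 2) = Rational(31684, 18225)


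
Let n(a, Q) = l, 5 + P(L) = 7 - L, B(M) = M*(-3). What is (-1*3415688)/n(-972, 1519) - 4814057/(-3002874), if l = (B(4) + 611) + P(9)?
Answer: -320438461424/55553169 ≈ -5768.1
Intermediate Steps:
B(M) = -3*M
P(L) = 2 - L (P(L) = -5 + (7 - L) = 2 - L)
l = 592 (l = (-3*4 + 611) + (2 - 1*9) = (-12 + 611) + (2 - 9) = 599 - 7 = 592)
n(a, Q) = 592
(-1*3415688)/n(-972, 1519) - 4814057/(-3002874) = -1*3415688/592 - 4814057/(-3002874) = -3415688*1/592 - 4814057*(-1/3002874) = -426961/74 + 4814057/3002874 = -320438461424/55553169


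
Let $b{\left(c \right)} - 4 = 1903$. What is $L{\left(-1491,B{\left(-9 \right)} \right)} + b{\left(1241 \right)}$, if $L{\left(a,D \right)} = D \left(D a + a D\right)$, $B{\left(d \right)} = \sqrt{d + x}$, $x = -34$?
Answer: $130133$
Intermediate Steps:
$b{\left(c \right)} = 1907$ ($b{\left(c \right)} = 4 + 1903 = 1907$)
$B{\left(d \right)} = \sqrt{-34 + d}$ ($B{\left(d \right)} = \sqrt{d - 34} = \sqrt{-34 + d}$)
$L{\left(a,D \right)} = 2 a D^{2}$ ($L{\left(a,D \right)} = D \left(D a + D a\right) = D 2 D a = 2 a D^{2}$)
$L{\left(-1491,B{\left(-9 \right)} \right)} + b{\left(1241 \right)} = 2 \left(-1491\right) \left(\sqrt{-34 - 9}\right)^{2} + 1907 = 2 \left(-1491\right) \left(\sqrt{-43}\right)^{2} + 1907 = 2 \left(-1491\right) \left(i \sqrt{43}\right)^{2} + 1907 = 2 \left(-1491\right) \left(-43\right) + 1907 = 128226 + 1907 = 130133$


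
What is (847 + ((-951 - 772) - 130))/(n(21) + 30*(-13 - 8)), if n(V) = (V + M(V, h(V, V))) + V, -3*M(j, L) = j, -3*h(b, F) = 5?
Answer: 1006/595 ≈ 1.6908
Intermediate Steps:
h(b, F) = -5/3 (h(b, F) = -⅓*5 = -5/3)
M(j, L) = -j/3
n(V) = 5*V/3 (n(V) = (V - V/3) + V = 2*V/3 + V = 5*V/3)
(847 + ((-951 - 772) - 130))/(n(21) + 30*(-13 - 8)) = (847 + ((-951 - 772) - 130))/((5/3)*21 + 30*(-13 - 8)) = (847 + (-1723 - 130))/(35 + 30*(-21)) = (847 - 1853)/(35 - 630) = -1006/(-595) = -1006*(-1/595) = 1006/595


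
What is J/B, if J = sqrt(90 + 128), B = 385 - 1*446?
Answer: -sqrt(218)/61 ≈ -0.24205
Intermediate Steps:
B = -61 (B = 385 - 446 = -61)
J = sqrt(218) ≈ 14.765
J/B = sqrt(218)/(-61) = sqrt(218)*(-1/61) = -sqrt(218)/61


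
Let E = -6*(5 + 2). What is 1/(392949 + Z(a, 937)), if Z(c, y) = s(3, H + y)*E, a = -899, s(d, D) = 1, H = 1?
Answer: 1/392907 ≈ 2.5451e-6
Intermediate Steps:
E = -42 (E = -6*7 = -42)
Z(c, y) = -42 (Z(c, y) = 1*(-42) = -42)
1/(392949 + Z(a, 937)) = 1/(392949 - 42) = 1/392907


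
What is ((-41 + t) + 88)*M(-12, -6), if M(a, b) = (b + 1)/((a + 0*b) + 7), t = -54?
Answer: -7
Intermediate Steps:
M(a, b) = (1 + b)/(7 + a) (M(a, b) = (1 + b)/((a + 0) + 7) = (1 + b)/(a + 7) = (1 + b)/(7 + a))
((-41 + t) + 88)*M(-12, -6) = ((-41 - 54) + 88)*((1 - 6)/(7 - 12)) = (-95 + 88)*(-5/(-5)) = -(-7)*(-5)/5 = -7*1 = -7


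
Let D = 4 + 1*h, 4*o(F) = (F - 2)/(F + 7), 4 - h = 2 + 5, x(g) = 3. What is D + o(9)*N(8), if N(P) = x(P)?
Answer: 85/64 ≈ 1.3281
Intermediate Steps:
N(P) = 3
h = -3 (h = 4 - (2 + 5) = 4 - 1*7 = 4 - 7 = -3)
o(F) = (-2 + F)/(4*(7 + F)) (o(F) = ((F - 2)/(F + 7))/4 = ((-2 + F)/(7 + F))/4 = (-2 + F)/(4*(7 + F)))
D = 1 (D = 4 + 1*(-3) = 4 - 3 = 1)
D + o(9)*N(8) = 1 + ((-2 + 9)/(4*(7 + 9)))*3 = 1 + ((¼)*7/16)*3 = 1 + ((¼)*(1/16)*7)*3 = 1 + (7/64)*3 = 1 + 21/64 = 85/64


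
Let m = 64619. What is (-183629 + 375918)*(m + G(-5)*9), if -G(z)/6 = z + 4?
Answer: 12435906497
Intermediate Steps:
G(z) = -24 - 6*z (G(z) = -6*(z + 4) = -6*(4 + z) = -24 - 6*z)
(-183629 + 375918)*(m + G(-5)*9) = (-183629 + 375918)*(64619 + (-24 - 6*(-5))*9) = 192289*(64619 + (-24 + 30)*9) = 192289*(64619 + 6*9) = 192289*(64619 + 54) = 192289*64673 = 12435906497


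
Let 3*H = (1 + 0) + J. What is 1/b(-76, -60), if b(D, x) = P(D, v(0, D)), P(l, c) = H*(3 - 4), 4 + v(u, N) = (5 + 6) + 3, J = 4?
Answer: -⅗ ≈ -0.60000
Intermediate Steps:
v(u, N) = 10 (v(u, N) = -4 + ((5 + 6) + 3) = -4 + (11 + 3) = -4 + 14 = 10)
H = 5/3 (H = ((1 + 0) + 4)/3 = (1 + 4)/3 = (⅓)*5 = 5/3 ≈ 1.6667)
P(l, c) = -5/3 (P(l, c) = 5*(3 - 4)/3 = (5/3)*(-1) = -5/3)
b(D, x) = -5/3
1/b(-76, -60) = 1/(-5/3) = -⅗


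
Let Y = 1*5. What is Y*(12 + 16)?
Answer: 140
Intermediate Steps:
Y = 5
Y*(12 + 16) = 5*(12 + 16) = 5*28 = 140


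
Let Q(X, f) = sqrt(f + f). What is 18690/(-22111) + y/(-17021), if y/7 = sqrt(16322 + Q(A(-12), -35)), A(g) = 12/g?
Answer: -18690/22111 - 7*sqrt(16322 + I*sqrt(70))/17021 ≈ -0.89782 - 1.3466e-5*I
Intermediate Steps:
Q(X, f) = sqrt(2)*sqrt(f) (Q(X, f) = sqrt(2*f) = sqrt(2)*sqrt(f))
y = 7*sqrt(16322 + I*sqrt(70)) (y = 7*sqrt(16322 + sqrt(2)*sqrt(-35)) = 7*sqrt(16322 + sqrt(2)*(I*sqrt(35))) = 7*sqrt(16322 + I*sqrt(70)) ≈ 894.3 + 0.22921*I)
18690/(-22111) + y/(-17021) = 18690/(-22111) + (7*sqrt(16322 + I*sqrt(70)))/(-17021) = 18690*(-1/22111) + (7*sqrt(16322 + I*sqrt(70)))*(-1/17021) = -18690/22111 - 7*sqrt(16322 + I*sqrt(70))/17021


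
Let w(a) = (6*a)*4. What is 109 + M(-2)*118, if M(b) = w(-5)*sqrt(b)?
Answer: 109 - 14160*I*sqrt(2) ≈ 109.0 - 20025.0*I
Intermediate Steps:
w(a) = 24*a
M(b) = -120*sqrt(b) (M(b) = (24*(-5))*sqrt(b) = -120*sqrt(b))
109 + M(-2)*118 = 109 - 120*I*sqrt(2)*118 = 109 - 14160*I*sqrt(2)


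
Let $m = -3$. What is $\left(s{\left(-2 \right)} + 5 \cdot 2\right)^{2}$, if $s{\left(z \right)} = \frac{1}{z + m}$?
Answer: $\frac{2401}{25} \approx 96.04$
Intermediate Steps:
$s{\left(z \right)} = \frac{1}{-3 + z}$ ($s{\left(z \right)} = \frac{1}{z - 3} = \frac{1}{-3 + z}$)
$\left(s{\left(-2 \right)} + 5 \cdot 2\right)^{2} = \left(\frac{1}{-3 - 2} + 5 \cdot 2\right)^{2} = \left(\frac{1}{-5} + 10\right)^{2} = \left(- \frac{1}{5} + 10\right)^{2} = \left(\frac{49}{5}\right)^{2} = \frac{2401}{25}$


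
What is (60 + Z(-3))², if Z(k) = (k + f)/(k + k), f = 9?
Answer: 3481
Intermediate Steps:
Z(k) = (9 + k)/(2*k) (Z(k) = (k + 9)/(k + k) = (9 + k)/((2*k)) = (9 + k)*(1/(2*k)) = (9 + k)/(2*k))
(60 + Z(-3))² = (60 + (½)*(9 - 3)/(-3))² = (60 + (½)*(-⅓)*6)² = (60 - 1)² = 59² = 3481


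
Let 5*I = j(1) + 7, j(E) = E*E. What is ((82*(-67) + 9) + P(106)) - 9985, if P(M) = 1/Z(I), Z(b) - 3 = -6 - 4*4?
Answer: -293931/19 ≈ -15470.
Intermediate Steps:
j(E) = E**2
I = 8/5 (I = (1**2 + 7)/5 = (1 + 7)/5 = (1/5)*8 = 8/5 ≈ 1.6000)
Z(b) = -19 (Z(b) = 3 + (-6 - 4*4) = 3 + (-6 - 1*16) = 3 + (-6 - 16) = 3 - 22 = -19)
P(M) = -1/19 (P(M) = 1/(-19) = -1/19)
((82*(-67) + 9) + P(106)) - 9985 = ((82*(-67) + 9) - 1/19) - 9985 = ((-5494 + 9) - 1/19) - 9985 = (-5485 - 1/19) - 9985 = -104216/19 - 9985 = -293931/19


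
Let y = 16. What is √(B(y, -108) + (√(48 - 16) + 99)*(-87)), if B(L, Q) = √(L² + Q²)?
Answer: √(-8613 - 348*√2 + 4*√745) ≈ 94.847*I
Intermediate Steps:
√(B(y, -108) + (√(48 - 16) + 99)*(-87)) = √(√(16² + (-108)²) + (√(48 - 16) + 99)*(-87)) = √(√(256 + 11664) + (√32 + 99)*(-87)) = √(√11920 + (4*√2 + 99)*(-87)) = √(4*√745 + (99 + 4*√2)*(-87)) = √(4*√745 + (-8613 - 348*√2)) = √(-8613 - 348*√2 + 4*√745)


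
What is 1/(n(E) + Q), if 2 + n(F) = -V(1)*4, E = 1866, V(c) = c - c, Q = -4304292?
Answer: -1/4304294 ≈ -2.3233e-7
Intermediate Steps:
V(c) = 0
n(F) = -2 (n(F) = -2 - 0*4 = -2 - 1*0 = -2 + 0 = -2)
1/(n(E) + Q) = 1/(-2 - 4304292) = 1/(-4304294) = -1/4304294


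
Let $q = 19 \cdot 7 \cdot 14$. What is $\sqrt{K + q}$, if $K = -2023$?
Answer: $i \sqrt{161} \approx 12.689 i$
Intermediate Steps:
$q = 1862$ ($q = 133 \cdot 14 = 1862$)
$\sqrt{K + q} = \sqrt{-2023 + 1862} = \sqrt{-161} = i \sqrt{161}$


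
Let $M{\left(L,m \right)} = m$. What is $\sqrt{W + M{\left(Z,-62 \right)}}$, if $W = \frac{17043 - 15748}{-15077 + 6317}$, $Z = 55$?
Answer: $\frac{i \sqrt{47690754}}{876} \approx 7.8834 i$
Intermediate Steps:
$W = - \frac{259}{1752}$ ($W = \frac{1295}{-8760} = 1295 \left(- \frac{1}{8760}\right) = - \frac{259}{1752} \approx -0.14783$)
$\sqrt{W + M{\left(Z,-62 \right)}} = \sqrt{- \frac{259}{1752} - 62} = \sqrt{- \frac{108883}{1752}} = \frac{i \sqrt{47690754}}{876}$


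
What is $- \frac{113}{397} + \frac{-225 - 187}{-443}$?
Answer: $\frac{113505}{175871} \approx 0.64539$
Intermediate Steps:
$- \frac{113}{397} + \frac{-225 - 187}{-443} = \left(-113\right) \frac{1}{397} + \left(-225 - 187\right) \left(- \frac{1}{443}\right) = - \frac{113}{397} - - \frac{412}{443} = - \frac{113}{397} + \frac{412}{443} = \frac{113505}{175871}$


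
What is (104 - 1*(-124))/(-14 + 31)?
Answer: 228/17 ≈ 13.412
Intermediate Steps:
(104 - 1*(-124))/(-14 + 31) = (104 + 124)/17 = 228*(1/17) = 228/17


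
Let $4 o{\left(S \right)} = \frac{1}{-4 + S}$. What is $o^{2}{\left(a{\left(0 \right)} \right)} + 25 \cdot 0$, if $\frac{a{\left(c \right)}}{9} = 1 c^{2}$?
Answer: $\frac{1}{256} \approx 0.0039063$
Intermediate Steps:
$a{\left(c \right)} = 9 c^{2}$ ($a{\left(c \right)} = 9 \cdot 1 c^{2} = 9 c^{2}$)
$o{\left(S \right)} = \frac{1}{4 \left(-4 + S\right)}$
$o^{2}{\left(a{\left(0 \right)} \right)} + 25 \cdot 0 = \left(\frac{1}{4 \left(-4 + 9 \cdot 0^{2}\right)}\right)^{2} + 25 \cdot 0 = \left(\frac{1}{4 \left(-4 + 9 \cdot 0\right)}\right)^{2} + 0 = \left(\frac{1}{4 \left(-4 + 0\right)}\right)^{2} + 0 = \left(\frac{1}{4 \left(-4\right)}\right)^{2} + 0 = \left(\frac{1}{4} \left(- \frac{1}{4}\right)\right)^{2} + 0 = \left(- \frac{1}{16}\right)^{2} + 0 = \frac{1}{256} + 0 = \frac{1}{256}$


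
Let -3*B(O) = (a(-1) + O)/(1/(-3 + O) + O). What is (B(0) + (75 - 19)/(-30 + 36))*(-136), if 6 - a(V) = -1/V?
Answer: -5848/3 ≈ -1949.3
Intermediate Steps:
a(V) = 6 + 1/V (a(V) = 6 - (-1)/V = 6 + 1/V)
B(O) = -(5 + O)/(3*(O + 1/(-3 + O))) (B(O) = -((6 + 1/(-1)) + O)/(3*(1/(-3 + O) + O)) = -((6 - 1) + O)/(3*(O + 1/(-3 + O))) = -(5 + O)/(3*(O + 1/(-3 + O))))
(B(0) + (75 - 19)/(-30 + 36))*(-136) = ((15 - 1*0² - 2*0)/(3*(1 + 0² - 3*0)) + (75 - 19)/(-30 + 36))*(-136) = ((15 - 1*0 + 0)/(3*(1 + 0 + 0)) + 56/6)*(-136) = ((⅓)*(15 + 0 + 0)/1 + 56*(⅙))*(-136) = ((⅓)*1*15 + 28/3)*(-136) = (5 + 28/3)*(-136) = (43/3)*(-136) = -5848/3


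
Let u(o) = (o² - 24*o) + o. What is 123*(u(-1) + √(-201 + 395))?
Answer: 2952 + 123*√194 ≈ 4665.2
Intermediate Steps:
u(o) = o² - 23*o
123*(u(-1) + √(-201 + 395)) = 123*(-(-23 - 1) + √(-201 + 395)) = 123*(-1*(-24) + √194) = 123*(24 + √194) = 2952 + 123*√194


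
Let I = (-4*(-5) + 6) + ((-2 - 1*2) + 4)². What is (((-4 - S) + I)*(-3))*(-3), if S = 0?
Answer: 198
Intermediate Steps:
I = 26 (I = (20 + 6) + ((-2 - 2) + 4)² = 26 + (-4 + 4)² = 26 + 0² = 26 + 0 = 26)
(((-4 - S) + I)*(-3))*(-3) = (((-4 - 1*0) + 26)*(-3))*(-3) = (((-4 + 0) + 26)*(-3))*(-3) = ((-4 + 26)*(-3))*(-3) = (22*(-3))*(-3) = -66*(-3) = 198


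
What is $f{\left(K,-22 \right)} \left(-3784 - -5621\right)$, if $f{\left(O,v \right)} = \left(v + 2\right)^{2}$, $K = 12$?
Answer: $734800$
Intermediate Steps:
$f{\left(O,v \right)} = \left(2 + v\right)^{2}$
$f{\left(K,-22 \right)} \left(-3784 - -5621\right) = \left(2 - 22\right)^{2} \left(-3784 - -5621\right) = \left(-20\right)^{2} \left(-3784 + 5621\right) = 400 \cdot 1837 = 734800$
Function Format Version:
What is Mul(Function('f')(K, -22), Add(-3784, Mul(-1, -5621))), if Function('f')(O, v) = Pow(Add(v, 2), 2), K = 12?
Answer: 734800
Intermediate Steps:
Function('f')(O, v) = Pow(Add(2, v), 2)
Mul(Function('f')(K, -22), Add(-3784, Mul(-1, -5621))) = Mul(Pow(Add(2, -22), 2), Add(-3784, Mul(-1, -5621))) = Mul(Pow(-20, 2), Add(-3784, 5621)) = Mul(400, 1837) = 734800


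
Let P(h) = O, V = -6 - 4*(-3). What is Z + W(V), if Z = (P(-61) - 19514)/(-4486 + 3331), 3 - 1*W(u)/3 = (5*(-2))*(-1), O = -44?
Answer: -61/15 ≈ -4.0667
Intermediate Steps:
V = 6 (V = -6 + 12 = 6)
W(u) = -21 (W(u) = 9 - 3*5*(-2)*(-1) = 9 - (-30)*(-1) = 9 - 3*10 = 9 - 30 = -21)
P(h) = -44
Z = 254/15 (Z = (-44 - 19514)/(-4486 + 3331) = -19558/(-1155) = -19558*(-1/1155) = 254/15 ≈ 16.933)
Z + W(V) = 254/15 - 21 = -61/15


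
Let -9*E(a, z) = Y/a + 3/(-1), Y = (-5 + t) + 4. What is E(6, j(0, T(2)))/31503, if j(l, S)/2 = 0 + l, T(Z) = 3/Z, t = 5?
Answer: 7/850581 ≈ 8.2297e-6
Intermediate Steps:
Y = 4 (Y = (-5 + 5) + 4 = 0 + 4 = 4)
j(l, S) = 2*l (j(l, S) = 2*(0 + l) = 2*l)
E(a, z) = 1/3 - 4/(9*a) (E(a, z) = -(4/a + 3/(-1))/9 = -(4/a + 3*(-1))/9 = -(4/a - 3)/9 = -(-3 + 4/a)/9 = 1/3 - 4/(9*a))
E(6, j(0, T(2)))/31503 = ((1/9)*(-4 + 3*6)/6)/31503 = ((1/9)*(1/6)*(-4 + 18))/31503 = ((1/9)*(1/6)*14)/31503 = (1/31503)*(7/27) = 7/850581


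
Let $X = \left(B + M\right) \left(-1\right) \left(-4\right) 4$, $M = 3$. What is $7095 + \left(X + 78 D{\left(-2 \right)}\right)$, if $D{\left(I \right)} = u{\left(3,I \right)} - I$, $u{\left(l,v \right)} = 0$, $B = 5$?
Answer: $7379$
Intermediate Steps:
$X = 128$ ($X = \left(5 + 3\right) \left(-1\right) \left(-4\right) 4 = 8 \cdot 4 \cdot 4 = 8 \cdot 16 = 128$)
$D{\left(I \right)} = - I$ ($D{\left(I \right)} = 0 - I = - I$)
$7095 + \left(X + 78 D{\left(-2 \right)}\right) = 7095 + \left(128 + 78 \left(\left(-1\right) \left(-2\right)\right)\right) = 7095 + \left(128 + 78 \cdot 2\right) = 7095 + \left(128 + 156\right) = 7095 + 284 = 7379$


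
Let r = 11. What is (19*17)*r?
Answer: 3553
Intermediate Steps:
(19*17)*r = (19*17)*11 = 323*11 = 3553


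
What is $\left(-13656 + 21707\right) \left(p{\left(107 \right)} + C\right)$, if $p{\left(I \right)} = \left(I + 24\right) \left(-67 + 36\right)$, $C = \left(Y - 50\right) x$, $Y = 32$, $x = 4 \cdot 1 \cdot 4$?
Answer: $-35013799$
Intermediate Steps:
$x = 16$ ($x = 4 \cdot 4 = 16$)
$C = -288$ ($C = \left(32 - 50\right) 16 = \left(-18\right) 16 = -288$)
$p{\left(I \right)} = -744 - 31 I$ ($p{\left(I \right)} = \left(24 + I\right) \left(-31\right) = -744 - 31 I$)
$\left(-13656 + 21707\right) \left(p{\left(107 \right)} + C\right) = \left(-13656 + 21707\right) \left(\left(-744 - 3317\right) - 288\right) = 8051 \left(\left(-744 - 3317\right) - 288\right) = 8051 \left(-4061 - 288\right) = 8051 \left(-4349\right) = -35013799$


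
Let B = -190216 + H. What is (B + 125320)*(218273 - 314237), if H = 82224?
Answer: -1662864192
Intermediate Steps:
B = -107992 (B = -190216 + 82224 = -107992)
(B + 125320)*(218273 - 314237) = (-107992 + 125320)*(218273 - 314237) = 17328*(-95964) = -1662864192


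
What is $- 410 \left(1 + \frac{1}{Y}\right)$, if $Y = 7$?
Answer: $- \frac{3280}{7} \approx -468.57$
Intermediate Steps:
$- 410 \left(1 + \frac{1}{Y}\right) = - 410 \left(1 + \frac{1}{7}\right) = \left(-410\right) \frac{8}{7} = - \frac{3280}{7}$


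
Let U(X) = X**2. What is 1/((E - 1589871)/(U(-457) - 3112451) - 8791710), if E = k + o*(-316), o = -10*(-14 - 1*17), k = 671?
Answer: -1451801/12763812526130 ≈ -1.1374e-7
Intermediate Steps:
o = 310 (o = -10*(-14 - 17) = -10*(-31) = 310)
E = -97289 (E = 671 + 310*(-316) = 671 - 97960 = -97289)
1/((E - 1589871)/(U(-457) - 3112451) - 8791710) = 1/((-97289 - 1589871)/((-457)**2 - 3112451) - 8791710) = 1/(-1687160/(208849 - 3112451) - 8791710) = 1/(-1687160/(-2903602) - 8791710) = 1/(-1687160*(-1/2903602) - 8791710) = 1/(843580/1451801 - 8791710) = 1/(-12763812526130/1451801) = -1451801/12763812526130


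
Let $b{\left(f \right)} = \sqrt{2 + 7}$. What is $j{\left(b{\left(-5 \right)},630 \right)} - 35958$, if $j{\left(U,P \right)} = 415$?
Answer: $-35543$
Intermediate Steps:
$b{\left(f \right)} = 3$ ($b{\left(f \right)} = \sqrt{9} = 3$)
$j{\left(b{\left(-5 \right)},630 \right)} - 35958 = 415 - 35958 = -35543$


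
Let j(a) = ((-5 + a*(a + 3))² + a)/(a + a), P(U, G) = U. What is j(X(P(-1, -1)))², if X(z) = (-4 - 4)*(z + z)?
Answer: 7995399889/1024 ≈ 7.8080e+6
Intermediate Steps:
X(z) = -16*z
j(a) = (a + (-5 + a*(3 + a))²)/(2*a) (j(a) = ((-5 + a*(3 + a))² + a)/((2*a)) = (a + (-5 + a*(3 + a))²)*(1/(2*a)) = (a + (-5 + a*(3 + a))²)/(2*a))
j(X(P(-1, -1)))² = ((-16*(-1) + (-5 + (-16*(-1))² + 3*(-16*(-1)))²)/(2*((-16*(-1)))))² = ((½)*(16 + (-5 + 16² + 3*16)²)/16)² = ((½)*(1/16)*(16 + (-5 + 256 + 48)²))² = ((½)*(1/16)*(16 + 299²))² = ((½)*(1/16)*(16 + 89401))² = ((½)*(1/16)*89417)² = (89417/32)² = 7995399889/1024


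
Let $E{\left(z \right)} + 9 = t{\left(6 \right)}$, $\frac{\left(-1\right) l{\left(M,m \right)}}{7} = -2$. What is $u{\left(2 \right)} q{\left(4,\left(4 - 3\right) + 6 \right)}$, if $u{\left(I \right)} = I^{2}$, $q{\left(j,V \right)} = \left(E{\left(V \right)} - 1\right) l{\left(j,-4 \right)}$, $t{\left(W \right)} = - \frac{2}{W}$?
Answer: $- \frac{1736}{3} \approx -578.67$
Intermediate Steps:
$l{\left(M,m \right)} = 14$ ($l{\left(M,m \right)} = \left(-7\right) \left(-2\right) = 14$)
$E{\left(z \right)} = - \frac{28}{3}$ ($E{\left(z \right)} = -9 - \frac{2}{6} = -9 - \frac{1}{3} = - \frac{28}{3}$)
$q{\left(j,V \right)} = - \frac{434}{3}$ ($q{\left(j,V \right)} = \left(- \frac{28}{3} - 1\right) 14 = \left(- \frac{31}{3}\right) 14 = - \frac{434}{3}$)
$u{\left(2 \right)} q{\left(4,\left(4 - 3\right) + 6 \right)} = 2^{2} \left(- \frac{434}{3}\right) = 4 \left(- \frac{434}{3}\right) = - \frac{1736}{3}$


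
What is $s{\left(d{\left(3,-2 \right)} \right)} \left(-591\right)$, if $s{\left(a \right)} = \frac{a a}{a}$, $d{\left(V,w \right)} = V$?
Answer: $-1773$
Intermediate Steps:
$s{\left(a \right)} = a$ ($s{\left(a \right)} = \frac{a^{2}}{a} = a$)
$s{\left(d{\left(3,-2 \right)} \right)} \left(-591\right) = 3 \left(-591\right) = -1773$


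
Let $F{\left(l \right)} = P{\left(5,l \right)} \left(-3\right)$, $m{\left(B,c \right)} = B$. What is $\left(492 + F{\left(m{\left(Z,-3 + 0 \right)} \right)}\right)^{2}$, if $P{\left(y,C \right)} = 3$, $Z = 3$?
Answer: $233289$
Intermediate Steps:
$F{\left(l \right)} = -9$ ($F{\left(l \right)} = 3 \left(-3\right) = -9$)
$\left(492 + F{\left(m{\left(Z,-3 + 0 \right)} \right)}\right)^{2} = \left(492 - 9\right)^{2} = 483^{2} = 233289$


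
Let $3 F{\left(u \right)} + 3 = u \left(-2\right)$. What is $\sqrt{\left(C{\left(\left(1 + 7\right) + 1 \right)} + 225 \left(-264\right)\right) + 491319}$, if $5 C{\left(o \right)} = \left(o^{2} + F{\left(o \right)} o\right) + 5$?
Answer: $\frac{\sqrt{10798090}}{5} \approx 657.21$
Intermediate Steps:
$F{\left(u \right)} = -1 - \frac{2 u}{3}$ ($F{\left(u \right)} = -1 + \frac{u \left(-2\right)}{3} = -1 + \frac{\left(-2\right) u}{3} = -1 - \frac{2 u}{3}$)
$C{\left(o \right)} = 1 + \frac{o^{2}}{5} + \frac{o \left(-1 - \frac{2 o}{3}\right)}{5}$ ($C{\left(o \right)} = \frac{\left(o^{2} + \left(-1 - \frac{2 o}{3}\right) o\right) + 5}{5} = \frac{\left(o^{2} + o \left(-1 - \frac{2 o}{3}\right)\right) + 5}{5} = \frac{5 + o^{2} + o \left(-1 - \frac{2 o}{3}\right)}{5} = 1 + \frac{o^{2}}{5} + \frac{o \left(-1 - \frac{2 o}{3}\right)}{5}$)
$\sqrt{\left(C{\left(\left(1 + 7\right) + 1 \right)} + 225 \left(-264\right)\right) + 491319} = \sqrt{\left(\left(1 - \frac{\left(1 + 7\right) + 1}{5} + \frac{\left(\left(1 + 7\right) + 1\right)^{2}}{15}\right) + 225 \left(-264\right)\right) + 491319} = \sqrt{\left(\left(1 - \frac{8 + 1}{5} + \frac{\left(8 + 1\right)^{2}}{15}\right) - 59400\right) + 491319} = \sqrt{\left(\left(1 - \frac{9}{5} + \frac{9^{2}}{15}\right) - 59400\right) + 491319} = \sqrt{\left(\left(1 - \frac{9}{5} + \frac{1}{15} \cdot 81\right) - 59400\right) + 491319} = \sqrt{\left(\left(1 - \frac{9}{5} + \frac{27}{5}\right) - 59400\right) + 491319} = \sqrt{\left(\frac{23}{5} - 59400\right) + 491319} = \sqrt{- \frac{296977}{5} + 491319} = \sqrt{\frac{2159618}{5}} = \frac{\sqrt{10798090}}{5}$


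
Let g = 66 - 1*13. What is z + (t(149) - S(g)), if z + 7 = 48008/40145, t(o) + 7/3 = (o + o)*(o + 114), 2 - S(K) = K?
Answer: 9444134839/120435 ≈ 78417.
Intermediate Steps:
g = 53 (g = 66 - 13 = 53)
S(K) = 2 - K
t(o) = -7/3 + 2*o*(114 + o) (t(o) = -7/3 + (o + o)*(o + 114) = -7/3 + (2*o)*(114 + o) = -7/3 + 2*o*(114 + o))
z = -233007/40145 (z = -7 + 48008/40145 = -233007/40145 ≈ -5.8041)
z + (t(149) - S(g)) = -233007/40145 + ((-7/3 + 2*149² + 228*149) - (2 - 1*53)) = -233007/40145 + ((-7/3 + 2*22201 + 33972) - (2 - 53)) = -233007/40145 + ((-7/3 + 44402 + 33972) - 1*(-51)) = -233007/40145 + (235115/3 + 51) = -233007/40145 + 235268/3 = 9444134839/120435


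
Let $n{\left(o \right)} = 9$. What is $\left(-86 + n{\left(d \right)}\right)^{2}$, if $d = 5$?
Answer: $5929$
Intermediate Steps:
$\left(-86 + n{\left(d \right)}\right)^{2} = \left(-86 + 9\right)^{2} = \left(-77\right)^{2} = 5929$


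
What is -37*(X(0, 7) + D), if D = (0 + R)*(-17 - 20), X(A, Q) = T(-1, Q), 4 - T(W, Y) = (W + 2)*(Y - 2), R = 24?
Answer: 32893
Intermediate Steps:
T(W, Y) = 4 - (-2 + Y)*(2 + W) (T(W, Y) = 4 - (W + 2)*(Y - 2) = 4 - (2 + W)*(-2 + Y) = 4 - (-2 + Y)*(2 + W))
X(A, Q) = 6 - Q (X(A, Q) = 8 - 2*Q + 2*(-1) - 1*(-1)*Q = 8 - 2*Q - 2 + Q = 6 - Q)
D = -888 (D = (0 + 24)*(-17 - 20) = 24*(-37) = -888)
-37*(X(0, 7) + D) = -37*((6 - 1*7) - 888) = -37*((6 - 7) - 888) = -37*(-1 - 888) = -37*(-889) = 32893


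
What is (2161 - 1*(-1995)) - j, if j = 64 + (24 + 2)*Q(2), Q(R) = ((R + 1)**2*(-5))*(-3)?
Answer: 582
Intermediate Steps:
Q(R) = 15*(1 + R)**2 (Q(R) = ((1 + R)**2*(-5))*(-3) = -5*(1 + R)**2*(-3) = 15*(1 + R)**2)
j = 3574 (j = 64 + (24 + 2)*(15*(1 + 2)**2) = 64 + 26*(15*3**2) = 64 + 26*(15*9) = 64 + 26*135 = 64 + 3510 = 3574)
(2161 - 1*(-1995)) - j = (2161 - 1*(-1995)) - 1*3574 = (2161 + 1995) - 3574 = 4156 - 3574 = 582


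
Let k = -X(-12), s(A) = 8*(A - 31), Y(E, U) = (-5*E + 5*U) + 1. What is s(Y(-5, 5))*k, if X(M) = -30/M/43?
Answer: -400/43 ≈ -9.3023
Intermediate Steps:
Y(E, U) = 1 - 5*E + 5*U
s(A) = -248 + 8*A (s(A) = 8*(-31 + A) = -248 + 8*A)
X(M) = -30/(43*M) (X(M) = -30/M*(1/43) = -30/(43*M))
k = -5/86 (k = -(-30)/(43*(-12)) = -(-30)*(-1)/(43*12) = -1*5/86 = -5/86 ≈ -0.058140)
s(Y(-5, 5))*k = (-248 + 8*(1 - 5*(-5) + 5*5))*(-5/86) = (-248 + 8*(1 + 25 + 25))*(-5/86) = (-248 + 8*51)*(-5/86) = (-248 + 408)*(-5/86) = 160*(-5/86) = -400/43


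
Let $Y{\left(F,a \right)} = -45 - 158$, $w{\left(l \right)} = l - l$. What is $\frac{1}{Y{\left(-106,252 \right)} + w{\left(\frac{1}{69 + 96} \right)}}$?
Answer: $- \frac{1}{203} \approx -0.0049261$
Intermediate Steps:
$w{\left(l \right)} = 0$
$Y{\left(F,a \right)} = -203$
$\frac{1}{Y{\left(-106,252 \right)} + w{\left(\frac{1}{69 + 96} \right)}} = \frac{1}{-203 + 0} = \frac{1}{-203} = - \frac{1}{203}$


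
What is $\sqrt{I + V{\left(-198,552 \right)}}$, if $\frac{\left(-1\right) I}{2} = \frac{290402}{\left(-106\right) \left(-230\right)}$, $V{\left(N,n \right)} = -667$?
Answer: $\frac{i \sqrt{25663399770}}{6095} \approx 26.284 i$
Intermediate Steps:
$I = - \frac{145201}{6095}$ ($I = - 2 \frac{290402}{\left(-106\right) \left(-230\right)} = - 2 \cdot \frac{290402}{24380} = - 2 \cdot 290402 \cdot \frac{1}{24380} = \left(-2\right) \frac{145201}{12190} = - \frac{145201}{6095} \approx -23.823$)
$\sqrt{I + V{\left(-198,552 \right)}} = \sqrt{- \frac{145201}{6095} - 667} = \sqrt{- \frac{4210566}{6095}} = \frac{i \sqrt{25663399770}}{6095}$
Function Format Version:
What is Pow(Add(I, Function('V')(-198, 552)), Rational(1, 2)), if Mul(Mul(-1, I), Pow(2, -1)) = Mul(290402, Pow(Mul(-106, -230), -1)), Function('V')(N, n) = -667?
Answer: Mul(Rational(1, 6095), I, Pow(25663399770, Rational(1, 2))) ≈ Mul(26.284, I)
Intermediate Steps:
I = Rational(-145201, 6095) (I = Mul(-2, Mul(290402, Pow(Mul(-106, -230), -1))) = Mul(-2, Mul(290402, Pow(24380, -1))) = Mul(-2, Mul(290402, Rational(1, 24380))) = Mul(-2, Rational(145201, 12190)) = Rational(-145201, 6095) ≈ -23.823)
Pow(Add(I, Function('V')(-198, 552)), Rational(1, 2)) = Pow(Add(Rational(-145201, 6095), -667), Rational(1, 2)) = Pow(Rational(-4210566, 6095), Rational(1, 2)) = Mul(Rational(1, 6095), I, Pow(25663399770, Rational(1, 2)))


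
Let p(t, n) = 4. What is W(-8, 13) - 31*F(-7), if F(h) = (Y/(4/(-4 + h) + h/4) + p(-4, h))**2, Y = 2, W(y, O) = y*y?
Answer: -62800/279 ≈ -225.09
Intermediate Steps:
W(y, O) = y**2
F(h) = (4 + 2/(4/(-4 + h) + h/4))**2 (F(h) = (2/(4/(-4 + h) + h/4) + 4)**2 = (4 + 2/(4/(-4 + h) + h/4))**2)
W(-8, 13) - 31*F(-7) = (-8)**2 - 496*(8 + (-7)**2 - 2*(-7))**2/(16 + (-7)**2 - 4*(-7))**2 = 64 - 496*(8 + 49 + 14)**2/(16 + 49 + 28)**2 = 64 - 496*71**2/93**2 = 64 - 496*5041/8649 = 64 - 31*80656/8649 = 64 - 80656/279 = -62800/279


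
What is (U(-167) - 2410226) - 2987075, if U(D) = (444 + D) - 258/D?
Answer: -901302750/167 ≈ -5.3970e+6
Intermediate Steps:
U(D) = 444 + D - 258/D
(U(-167) - 2410226) - 2987075 = ((444 - 167 - 258/(-167)) - 2410226) - 2987075 = ((444 - 167 - 258*(-1/167)) - 2410226) - 2987075 = ((444 - 167 + 258/167) - 2410226) - 2987075 = (46517/167 - 2410226) - 2987075 = -402461225/167 - 2987075 = -901302750/167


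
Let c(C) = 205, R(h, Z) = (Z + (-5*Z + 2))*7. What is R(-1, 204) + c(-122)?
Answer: -5493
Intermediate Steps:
R(h, Z) = 14 - 28*Z (R(h, Z) = (Z + (2 - 5*Z))*7 = (2 - 4*Z)*7 = 14 - 28*Z)
R(-1, 204) + c(-122) = (14 - 28*204) + 205 = (14 - 5712) + 205 = -5698 + 205 = -5493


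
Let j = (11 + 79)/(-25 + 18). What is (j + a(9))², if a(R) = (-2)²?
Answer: 3844/49 ≈ 78.449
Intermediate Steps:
a(R) = 4
j = -90/7 (j = 90/(-7) = 90*(-⅐) = -90/7 ≈ -12.857)
(j + a(9))² = (-90/7 + 4)² = (-62/7)² = 3844/49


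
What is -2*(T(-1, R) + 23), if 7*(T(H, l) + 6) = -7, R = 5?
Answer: -32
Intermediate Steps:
T(H, l) = -7 (T(H, l) = -6 + (⅐)*(-7) = -6 - 1 = -7)
-2*(T(-1, R) + 23) = -2*(-7 + 23) = -2*16 = -32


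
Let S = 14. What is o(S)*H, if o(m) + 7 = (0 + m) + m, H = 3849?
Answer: 80829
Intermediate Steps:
o(m) = -7 + 2*m (o(m) = -7 + ((0 + m) + m) = -7 + (m + m) = -7 + 2*m)
o(S)*H = (-7 + 2*14)*3849 = (-7 + 28)*3849 = 21*3849 = 80829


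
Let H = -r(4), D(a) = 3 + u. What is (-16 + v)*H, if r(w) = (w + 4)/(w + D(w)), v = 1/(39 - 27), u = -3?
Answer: 191/6 ≈ 31.833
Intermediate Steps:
v = 1/12 ≈ 0.083333
D(a) = 0 (D(a) = 3 - 3 = 0)
r(w) = (4 + w)/w (r(w) = (w + 4)/(w + 0) = (4 + w)/w)
H = -2 (H = -(4 + 4)/4 = -8/4 = -1*2 = -2)
(-16 + v)*H = (-16 + 1/12)*(-2) = -191/12*(-2) = 191/6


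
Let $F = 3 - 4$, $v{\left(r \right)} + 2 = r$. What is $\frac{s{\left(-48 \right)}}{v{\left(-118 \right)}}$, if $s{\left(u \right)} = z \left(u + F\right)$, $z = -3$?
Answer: $- \frac{49}{40} \approx -1.225$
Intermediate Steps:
$v{\left(r \right)} = -2 + r$
$F = -1$ ($F = 3 - 4 = -1$)
$s{\left(u \right)} = 3 - 3 u$ ($s{\left(u \right)} = - 3 \left(u - 1\right) = - 3 \left(-1 + u\right) = 3 - 3 u$)
$\frac{s{\left(-48 \right)}}{v{\left(-118 \right)}} = \frac{3 - -144}{-2 - 118} = \frac{3 + 144}{-120} = 147 \left(- \frac{1}{120}\right) = - \frac{49}{40}$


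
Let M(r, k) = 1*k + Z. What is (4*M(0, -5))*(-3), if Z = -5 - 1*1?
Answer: 132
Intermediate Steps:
Z = -6 (Z = -5 - 1 = -6)
M(r, k) = -6 + k (M(r, k) = 1*k - 6 = k - 6 = -6 + k)
(4*M(0, -5))*(-3) = (4*(-6 - 5))*(-3) = (4*(-11))*(-3) = -44*(-3) = 132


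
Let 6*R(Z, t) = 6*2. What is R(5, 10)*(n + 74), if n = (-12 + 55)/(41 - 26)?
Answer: 2306/15 ≈ 153.73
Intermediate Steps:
R(Z, t) = 2 (R(Z, t) = (6*2)/6 = (⅙)*12 = 2)
n = 43/15 ≈ 2.8667
R(5, 10)*(n + 74) = 2*(43/15 + 74) = 2*(1153/15) = 2306/15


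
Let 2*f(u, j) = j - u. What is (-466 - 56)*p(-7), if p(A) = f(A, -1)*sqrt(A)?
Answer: -1566*I*sqrt(7) ≈ -4143.3*I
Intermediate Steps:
f(u, j) = j/2 - u/2 (f(u, j) = (j - u)/2 = j/2 - u/2)
p(A) = sqrt(A)*(-1/2 - A/2) (p(A) = ((1/2)*(-1) - A/2)*sqrt(A) = (-1/2 - A/2)*sqrt(A) = sqrt(A)*(-1/2 - A/2))
(-466 - 56)*p(-7) = (-466 - 56)*(sqrt(-7)*(-1 - 1*(-7))/2) = -261*I*sqrt(7)*(-1 + 7) = -261*I*sqrt(7)*6 = -1566*I*sqrt(7)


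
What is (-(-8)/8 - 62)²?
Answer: 3721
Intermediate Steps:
(-(-8)/8 - 62)² = (-1*(-1) - 62)² = (1 - 62)² = (-61)² = 3721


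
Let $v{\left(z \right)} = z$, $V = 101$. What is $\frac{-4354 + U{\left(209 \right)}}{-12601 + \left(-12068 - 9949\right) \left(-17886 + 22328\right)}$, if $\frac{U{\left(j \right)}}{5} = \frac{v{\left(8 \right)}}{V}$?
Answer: $\frac{439714}{9879023615} \approx 4.451 \cdot 10^{-5}$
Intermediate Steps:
$U{\left(j \right)} = \frac{40}{101}$ ($U{\left(j \right)} = 5 \cdot \frac{8}{101} = \frac{40}{101}$)
$\frac{-4354 + U{\left(209 \right)}}{-12601 + \left(-12068 - 9949\right) \left(-17886 + 22328\right)} = \frac{-4354 + \frac{40}{101}}{-12601 + \left(-12068 - 9949\right) \left(-17886 + 22328\right)} = - \frac{439714}{101 \left(-12601 - 97799514\right)} = - \frac{439714}{101 \left(-97812115\right)} = \left(- \frac{439714}{101}\right) \left(- \frac{1}{97812115}\right) = \frac{439714}{9879023615}$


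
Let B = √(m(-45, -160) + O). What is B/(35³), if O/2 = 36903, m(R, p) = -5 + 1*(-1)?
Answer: 6*√82/8575 ≈ 0.0063361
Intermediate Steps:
m(R, p) = -6 (m(R, p) = -5 - 1 = -6)
O = 73806 (O = 2*36903 = 73806)
B = 30*√82 (B = √(-6 + 73806) = √73800 = 30*√82 ≈ 271.66)
B/(35³) = (30*√82)/(35³) = (30*√82)/42875 = (30*√82)*(1/42875) = 6*√82/8575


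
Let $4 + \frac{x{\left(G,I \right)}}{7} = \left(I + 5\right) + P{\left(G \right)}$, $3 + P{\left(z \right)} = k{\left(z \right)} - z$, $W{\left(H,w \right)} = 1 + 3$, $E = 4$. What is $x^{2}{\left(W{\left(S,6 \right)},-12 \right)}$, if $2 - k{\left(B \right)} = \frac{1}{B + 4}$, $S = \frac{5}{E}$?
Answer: $\frac{815409}{64} \approx 12741.0$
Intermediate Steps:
$S = \frac{5}{4} \approx 1.25$
$W{\left(H,w \right)} = 4$
$k{\left(B \right)} = 2 - \frac{1}{4 + B}$ ($k{\left(B \right)} = 2 - \frac{1}{B + 4} = 2 - \frac{1}{4 + B}$)
$P{\left(z \right)} = -3 - z + \frac{7 + 2 z}{4 + z}$ ($P{\left(z \right)} = -3 - \left(z - \frac{7 + 2 z}{4 + z}\right) = -3 - z + \frac{7 + 2 z}{4 + z}$)
$x{\left(G,I \right)} = 7 + 7 I + \frac{7 \left(-5 - G^{2} - 5 G\right)}{4 + G}$ ($x{\left(G,I \right)} = -28 + 7 \left(\left(I + 5\right) + \frac{-5 - G^{2} - 5 G}{4 + G}\right) = -28 + 7 \left(\left(5 + I\right) + \frac{-5 - G^{2} - 5 G}{4 + G}\right) = -28 + 7 \left(5 + I + \frac{-5 - G^{2} - 5 G}{4 + G}\right) = -28 + \left(35 + 7 I + \frac{7 \left(-5 - G^{2} - 5 G\right)}{4 + G}\right) = 7 + 7 I + \frac{7 \left(-5 - G^{2} - 5 G\right)}{4 + G}$)
$x^{2}{\left(W{\left(S,6 \right)},-12 \right)} = \left(\frac{7 \left(-1 - 4^{2} - 16 + 4 \left(-12\right) + 4 \left(-12\right)\right)}{4 + 4}\right)^{2} = \left(\frac{7 \left(-1 - 16 - 16 - 48 - 48\right)}{8}\right)^{2} = \left(7 \cdot \frac{1}{8} \left(-1 - 16 - 16 - 48 - 48\right)\right)^{2} = \left(7 \cdot \frac{1}{8} \left(-129\right)\right)^{2} = \left(- \frac{903}{8}\right)^{2} = \frac{815409}{64}$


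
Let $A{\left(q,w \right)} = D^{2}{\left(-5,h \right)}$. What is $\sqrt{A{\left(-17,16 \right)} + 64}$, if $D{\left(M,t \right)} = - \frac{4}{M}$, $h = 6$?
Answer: $\frac{4 \sqrt{101}}{5} \approx 8.0399$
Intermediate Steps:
$A{\left(q,w \right)} = \frac{16}{25}$ ($A{\left(q,w \right)} = \left(- \frac{4}{-5}\right)^{2} = \left(\left(-4\right) \left(- \frac{1}{5}\right)\right)^{2} = \left(\frac{4}{5}\right)^{2} = \frac{16}{25}$)
$\sqrt{A{\left(-17,16 \right)} + 64} = \sqrt{\frac{16}{25} + 64} = \sqrt{\frac{1616}{25}} = \frac{4 \sqrt{101}}{5}$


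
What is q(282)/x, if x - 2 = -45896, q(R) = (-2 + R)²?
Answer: -39200/22947 ≈ -1.7083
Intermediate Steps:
x = -45894 (x = 2 - 45896 = -45894)
q(282)/x = (-2 + 282)²/(-45894) = 280²*(-1/45894) = 78400*(-1/45894) = -39200/22947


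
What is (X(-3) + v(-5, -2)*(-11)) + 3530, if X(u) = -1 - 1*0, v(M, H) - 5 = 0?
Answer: 3474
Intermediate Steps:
v(M, H) = 5 (v(M, H) = 5 + 0 = 5)
X(u) = -1 (X(u) = -1 + 0 = -1)
(X(-3) + v(-5, -2)*(-11)) + 3530 = (-1 + 5*(-11)) + 3530 = (-1 - 55) + 3530 = -56 + 3530 = 3474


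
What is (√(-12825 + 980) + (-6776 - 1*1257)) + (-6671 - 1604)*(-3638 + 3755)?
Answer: -976208 + I*√11845 ≈ -9.7621e+5 + 108.83*I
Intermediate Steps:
(√(-12825 + 980) + (-6776 - 1*1257)) + (-6671 - 1604)*(-3638 + 3755) = (√(-11845) + (-6776 - 1257)) - 8275*117 = (I*√11845 - 8033) - 968175 = (-8033 + I*√11845) - 968175 = -976208 + I*√11845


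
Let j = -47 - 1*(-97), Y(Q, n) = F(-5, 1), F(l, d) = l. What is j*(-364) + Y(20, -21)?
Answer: -18205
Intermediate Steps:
Y(Q, n) = -5
j = 50 (j = -47 + 97 = 50)
j*(-364) + Y(20, -21) = 50*(-364) - 5 = -18200 - 5 = -18205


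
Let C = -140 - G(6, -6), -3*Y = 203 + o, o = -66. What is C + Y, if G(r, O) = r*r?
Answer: -665/3 ≈ -221.67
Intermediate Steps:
G(r, O) = r²
Y = -137/3 (Y = -(203 - 66)/3 = -⅓*137 = -137/3 ≈ -45.667)
C = -176 (C = -140 - 1*6² = -140 - 1*36 = -140 - 36 = -176)
C + Y = -176 - 137/3 = -665/3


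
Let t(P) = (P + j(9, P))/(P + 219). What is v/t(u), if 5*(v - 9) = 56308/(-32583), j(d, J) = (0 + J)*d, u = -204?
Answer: -1409927/22156440 ≈ -0.063635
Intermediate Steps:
j(d, J) = J*d
t(P) = 10*P/(219 + P) (t(P) = (P + P*9)/(P + 219) = (P + 9*P)/(219 + P) = (10*P)/(219 + P) = 10*P/(219 + P))
v = 1409927/162915 (v = 9 + (56308/(-32583))/5 = 9 + (56308*(-1/32583))/5 = 9 + (⅕)*(-56308/32583) = 9 - 56308/162915 = 1409927/162915 ≈ 8.6544)
v/t(u) = 1409927/(162915*((10*(-204)/(219 - 204)))) = 1409927/(162915*((10*(-204)/15))) = 1409927/(162915*((10*(-204)*(1/15)))) = (1409927/162915)/(-136) = (1409927/162915)*(-1/136) = -1409927/22156440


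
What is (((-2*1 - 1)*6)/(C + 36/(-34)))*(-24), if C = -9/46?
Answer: -37536/109 ≈ -344.37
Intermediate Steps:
C = -9/46 (C = -9*1/46 = -9/46 ≈ -0.19565)
(((-2*1 - 1)*6)/(C + 36/(-34)))*(-24) = (((-2*1 - 1)*6)/(-9/46 + 36/(-34)))*(-24) = (((-2 - 1)*6)/(-9/46 + 36*(-1/34)))*(-24) = ((-3*6)/(-9/46 - 18/17))*(-24) = -18/(-981/782)*(-24) = -18*(-782/981)*(-24) = (1564/109)*(-24) = -37536/109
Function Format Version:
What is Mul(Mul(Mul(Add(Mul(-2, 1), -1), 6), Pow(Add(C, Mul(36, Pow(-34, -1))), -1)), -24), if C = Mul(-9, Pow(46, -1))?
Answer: Rational(-37536, 109) ≈ -344.37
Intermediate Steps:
C = Rational(-9, 46) (C = Mul(-9, Rational(1, 46)) = Rational(-9, 46) ≈ -0.19565)
Mul(Mul(Mul(Add(Mul(-2, 1), -1), 6), Pow(Add(C, Mul(36, Pow(-34, -1))), -1)), -24) = Mul(Mul(Mul(Add(Mul(-2, 1), -1), 6), Pow(Add(Rational(-9, 46), Mul(36, Pow(-34, -1))), -1)), -24) = Mul(Mul(Mul(Add(-2, -1), 6), Pow(Add(Rational(-9, 46), Mul(36, Rational(-1, 34))), -1)), -24) = Mul(Mul(Mul(-3, 6), Pow(Add(Rational(-9, 46), Rational(-18, 17)), -1)), -24) = Mul(Mul(-18, Pow(Rational(-981, 782), -1)), -24) = Mul(Mul(-18, Rational(-782, 981)), -24) = Mul(Rational(1564, 109), -24) = Rational(-37536, 109)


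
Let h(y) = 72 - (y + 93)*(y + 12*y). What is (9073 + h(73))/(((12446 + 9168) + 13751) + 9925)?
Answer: -148389/45290 ≈ -3.2764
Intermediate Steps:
h(y) = 72 - 13*y*(93 + y) (h(y) = 72 - (93 + y)*13*y = 72 - 13*y*(93 + y))
(9073 + h(73))/(((12446 + 9168) + 13751) + 9925) = (9073 + (72 - 1209*73 - 13*73²))/(((12446 + 9168) + 13751) + 9925) = (9073 + (72 - 88257 - 13*5329))/((21614 + 13751) + 9925) = (9073 + (72 - 88257 - 69277))/(35365 + 9925) = (9073 - 157462)/45290 = -148389*1/45290 = -148389/45290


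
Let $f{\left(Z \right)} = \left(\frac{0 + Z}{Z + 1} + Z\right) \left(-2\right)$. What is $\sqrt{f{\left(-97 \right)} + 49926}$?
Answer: $\frac{\sqrt{7216989}}{12} \approx 223.87$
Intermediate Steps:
$f{\left(Z \right)} = - 2 Z - \frac{2 Z}{1 + Z}$ ($f{\left(Z \right)} = \left(\frac{Z}{1 + Z} + Z\right) \left(-2\right) = \left(Z + \frac{Z}{1 + Z}\right) \left(-2\right) = - 2 Z - \frac{2 Z}{1 + Z}$)
$\sqrt{f{\left(-97 \right)} + 49926} = \sqrt{\left(-2\right) \left(-97\right) \frac{1}{1 - 97} \left(2 - 97\right) + 49926} = \sqrt{\left(-2\right) \left(-97\right) \frac{1}{-96} \left(-95\right) + 49926} = \sqrt{\left(-2\right) \left(-97\right) \left(- \frac{1}{96}\right) \left(-95\right) + 49926} = \sqrt{\frac{9215}{48} + 49926} = \sqrt{\frac{2405663}{48}} = \frac{\sqrt{7216989}}{12}$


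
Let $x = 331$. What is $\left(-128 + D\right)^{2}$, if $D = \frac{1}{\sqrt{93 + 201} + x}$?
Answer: $\frac{195603860364319}{11939277289} + \frac{195801830 \sqrt{6}}{11939277289} \approx 16383.0$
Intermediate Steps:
$D = \frac{1}{331 + 7 \sqrt{6}}$ ($D = \frac{1}{\sqrt{93 + 201} + 331} = \frac{1}{\sqrt{294} + 331} = \frac{1}{7 \sqrt{6} + 331} = \frac{1}{331 + 7 \sqrt{6}} \approx 0.0028724$)
$\left(-128 + D\right)^{2} = \left(-128 + \left(\frac{331}{109267} - \frac{7 \sqrt{6}}{109267}\right)\right)^{2} = \left(- \frac{13985845}{109267} - \frac{7 \sqrt{6}}{109267}\right)^{2}$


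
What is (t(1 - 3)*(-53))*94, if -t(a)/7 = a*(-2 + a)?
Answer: 278992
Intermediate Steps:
t(a) = -7*a*(-2 + a)
(t(1 - 3)*(-53))*94 = ((7*(1 - 3)*(2 - (1 - 3)))*(-53))*94 = ((7*(-2)*(2 - 1*(-2)))*(-53))*94 = ((7*(-2)*(2 + 2))*(-53))*94 = ((7*(-2)*4)*(-53))*94 = -56*(-53)*94 = 2968*94 = 278992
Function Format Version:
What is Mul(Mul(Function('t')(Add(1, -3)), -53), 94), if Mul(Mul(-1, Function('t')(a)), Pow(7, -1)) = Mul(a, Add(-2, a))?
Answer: 278992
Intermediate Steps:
Function('t')(a) = Mul(-7, a, Add(-2, a)) (Function('t')(a) = Mul(-7, Mul(a, Add(-2, a))) = Mul(-7, a, Add(-2, a)))
Mul(Mul(Function('t')(Add(1, -3)), -53), 94) = Mul(Mul(Mul(7, Add(1, -3), Add(2, Mul(-1, Add(1, -3)))), -53), 94) = Mul(Mul(Mul(7, -2, Add(2, Mul(-1, -2))), -53), 94) = Mul(Mul(Mul(7, -2, Add(2, 2)), -53), 94) = Mul(Mul(Mul(7, -2, 4), -53), 94) = Mul(Mul(-56, -53), 94) = Mul(2968, 94) = 278992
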